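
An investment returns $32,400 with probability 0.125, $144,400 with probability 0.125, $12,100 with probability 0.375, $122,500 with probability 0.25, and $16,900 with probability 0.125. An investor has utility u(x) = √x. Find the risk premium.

E[u] = 0.125·√32400 + 0.125·√144400 + 0.375·√12100 + 0.25·√122500 + 0.125·√16900 = 0.125·180 + 0.125·380 + 0.375·110 + 0.25·350 + 0.125·130 = 215
CE = (215)² = 46225
Risk premium = EV − CE = 59375 − 46225 = 13150

$13,150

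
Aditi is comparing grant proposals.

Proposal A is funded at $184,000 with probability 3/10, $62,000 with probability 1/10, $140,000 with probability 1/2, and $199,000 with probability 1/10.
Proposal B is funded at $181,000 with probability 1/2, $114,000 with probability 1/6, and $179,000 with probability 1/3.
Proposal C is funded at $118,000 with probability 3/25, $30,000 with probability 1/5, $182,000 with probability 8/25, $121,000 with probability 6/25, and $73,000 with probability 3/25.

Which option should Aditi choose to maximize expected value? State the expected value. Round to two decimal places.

Proposal A = 3/10 × 184000 + 1/10 × 62000 + 1/2 × 140000 + 1/10 × 199000 = 55200 + 6200 + 70000 + 19900 = 151300
Proposal B = 1/2 × 181000 + 1/6 × 114000 + 1/3 × 179000 = 90500 + 19000 + 59666.6667 = 169166.6667
Proposal C = 3/25 × 118000 + 1/5 × 30000 + 8/25 × 182000 + 6/25 × 121000 + 3/25 × 73000 = 14160 + 6000 + 58240 + 29040 + 8760 = 116200

Proposal B ($169,166.67)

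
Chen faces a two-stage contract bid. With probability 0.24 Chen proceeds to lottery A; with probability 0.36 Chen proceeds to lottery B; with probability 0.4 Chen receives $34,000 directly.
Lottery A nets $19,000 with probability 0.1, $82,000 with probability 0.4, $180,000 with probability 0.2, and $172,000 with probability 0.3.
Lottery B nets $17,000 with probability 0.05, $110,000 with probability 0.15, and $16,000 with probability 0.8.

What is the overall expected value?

$53,806

EV(A) = 0.1 × 19000 + 0.4 × 82000 + 0.2 × 180000 + 0.3 × 172000 = 1900 + 32800 + 36000 + 51600 = 122300
EV(B) = 0.05 × 17000 + 0.15 × 110000 + 0.8 × 16000 = 850 + 16500 + 12800 = 30150
Branch C: 34000 (certain)
Overall = 0.24 × 122300 + 0.36 × 30150 + 0.4 × 34000 = 29352 + 10854 + 13600 = 53806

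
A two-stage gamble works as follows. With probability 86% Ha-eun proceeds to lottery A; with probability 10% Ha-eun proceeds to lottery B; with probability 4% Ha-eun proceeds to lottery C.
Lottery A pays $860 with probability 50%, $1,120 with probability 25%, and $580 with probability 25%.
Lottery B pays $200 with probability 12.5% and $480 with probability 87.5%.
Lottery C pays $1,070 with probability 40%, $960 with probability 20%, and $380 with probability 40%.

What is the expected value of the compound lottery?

$810.68

EV(A) = 0.5 × 860 + 0.25 × 1120 + 0.25 × 580 = 430 + 280 + 145 = 855
EV(B) = 0.125 × 200 + 0.875 × 480 = 25 + 420 = 445
EV(C) = 0.4 × 1070 + 0.2 × 960 + 0.4 × 380 = 428 + 192 + 152 = 772
Overall = 0.86 × 855 + 0.1 × 445 + 0.04 × 772 = 735.3 + 44.5 + 30.88 = 810.68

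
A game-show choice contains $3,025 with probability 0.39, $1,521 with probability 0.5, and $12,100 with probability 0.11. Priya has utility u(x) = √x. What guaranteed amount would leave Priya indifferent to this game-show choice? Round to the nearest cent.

E[u] = 0.39·√3025 + 0.5·√1521 + 0.11·√12100 = 0.39·55 + 0.5·39 + 0.11·110 = 53.05
CE = (53.05)² = 2814.3025

$2,814.30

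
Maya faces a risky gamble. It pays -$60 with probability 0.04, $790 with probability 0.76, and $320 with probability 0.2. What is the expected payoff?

EV = 0.04 × (-60) + 0.76 × 790 + 0.2 × 320 = -2.4 + 600.4 + 64 = 662

$662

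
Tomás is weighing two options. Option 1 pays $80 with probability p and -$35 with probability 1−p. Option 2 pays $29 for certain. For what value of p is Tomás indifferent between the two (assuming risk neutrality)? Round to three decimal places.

p·80 + (1−p)·(-35) = 29
115p − 35 = 29
p = (29 + 35) / 115

p = 0.557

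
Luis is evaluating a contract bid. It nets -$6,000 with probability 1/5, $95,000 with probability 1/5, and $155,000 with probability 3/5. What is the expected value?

EV = 1/5 × (-6000) + 1/5 × 95000 + 3/5 × 155000 = -1200 + 19000 + 93000 = 110800

$110,800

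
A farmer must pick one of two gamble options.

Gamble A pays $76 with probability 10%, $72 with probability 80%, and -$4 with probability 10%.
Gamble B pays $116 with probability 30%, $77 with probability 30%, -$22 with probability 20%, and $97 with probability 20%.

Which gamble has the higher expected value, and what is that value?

Gamble A = 0.1 × 76 + 0.8 × 72 + 0.1 × (-4) = 7.6 + 57.6 − 0.4 = 64.8
Gamble B = 0.3 × 116 + 0.3 × 77 + 0.2 × (-22) + 0.2 × 97 = 34.8 + 23.1 − 4.4 + 19.4 = 72.9

Gamble B ($72.90)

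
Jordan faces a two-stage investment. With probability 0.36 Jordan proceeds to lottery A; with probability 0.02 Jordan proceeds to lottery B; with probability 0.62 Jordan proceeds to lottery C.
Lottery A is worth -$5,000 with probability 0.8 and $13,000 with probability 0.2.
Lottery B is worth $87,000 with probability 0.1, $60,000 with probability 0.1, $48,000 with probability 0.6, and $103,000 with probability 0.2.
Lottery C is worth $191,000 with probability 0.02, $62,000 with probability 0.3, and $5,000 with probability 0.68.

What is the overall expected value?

EV(A) = 0.8 × (-5000) + 0.2 × 13000 = -4000 + 2600 = -1400
EV(B) = 0.1 × 87000 + 0.1 × 60000 + 0.6 × 48000 + 0.2 × 103000 = 8700 + 6000 + 28800 + 20600 = 64100
EV(C) = 0.02 × 191000 + 0.3 × 62000 + 0.68 × 5000 = 3820 + 18600 + 3400 = 25820
Overall = 0.36 × (-1400) + 0.02 × 64100 + 0.62 × 25820 = -504 + 1282 + 16008.4 = 16786.4

$16,786.40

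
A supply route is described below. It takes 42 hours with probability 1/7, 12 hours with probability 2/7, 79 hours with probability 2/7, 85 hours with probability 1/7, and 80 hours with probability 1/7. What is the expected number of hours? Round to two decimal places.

EV = 1/7 × 42 + 2/7 × 12 + 2/7 × 79 + 1/7 × 85 + 1/7 × 80 = 6 + 3.4286 + 22.5714 + 12.1429 + 11.4286 = 55.5714

55.57 hours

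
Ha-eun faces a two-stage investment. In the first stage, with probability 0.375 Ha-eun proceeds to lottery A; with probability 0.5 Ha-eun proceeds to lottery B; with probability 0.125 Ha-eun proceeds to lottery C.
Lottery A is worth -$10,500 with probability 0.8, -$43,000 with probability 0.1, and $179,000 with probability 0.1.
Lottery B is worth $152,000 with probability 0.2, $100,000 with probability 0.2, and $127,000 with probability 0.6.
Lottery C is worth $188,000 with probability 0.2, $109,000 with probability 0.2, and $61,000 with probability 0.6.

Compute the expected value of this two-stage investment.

EV(A) = 0.8 × (-10500) + 0.1 × (-43000) + 0.1 × 179000 = -8400 − 4300 + 17900 = 5200
EV(B) = 0.2 × 152000 + 0.2 × 100000 + 0.6 × 127000 = 30400 + 20000 + 76200 = 126600
EV(C) = 0.2 × 188000 + 0.2 × 109000 + 0.6 × 61000 = 37600 + 21800 + 36600 = 96000
Overall = 0.375 × 5200 + 0.5 × 126600 + 0.125 × 96000 = 1950 + 63300 + 12000 = 77250

$77,250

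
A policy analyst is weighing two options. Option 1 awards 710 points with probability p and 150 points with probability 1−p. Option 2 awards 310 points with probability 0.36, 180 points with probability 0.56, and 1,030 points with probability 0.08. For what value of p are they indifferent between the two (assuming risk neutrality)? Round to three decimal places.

EV(Option 2) = 0.36 × 310 + 0.56 × 180 + 0.08 × 1030 = 111.6 + 100.8 + 82.4 = 294.8
p·710 + (1−p)·150 = 294.8
560p + 150 = 294.8
p = (294.8 − 150) / 560

p = 0.259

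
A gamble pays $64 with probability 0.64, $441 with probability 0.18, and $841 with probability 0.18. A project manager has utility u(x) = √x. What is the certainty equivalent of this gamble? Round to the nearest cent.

$199.37

E[u] = 0.64·√64 + 0.18·√441 + 0.18·√841 = 0.64·8 + 0.18·21 + 0.18·29 = 14.12
CE = (14.12)² = 199.3744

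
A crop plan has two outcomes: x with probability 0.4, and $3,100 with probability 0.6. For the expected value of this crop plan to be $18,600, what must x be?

0.4·x + 0.6·3100 = 18600
0.4·x = 18600 − 1860 = 16740
x = 16740 / 0.4 = 41850

x = $41,850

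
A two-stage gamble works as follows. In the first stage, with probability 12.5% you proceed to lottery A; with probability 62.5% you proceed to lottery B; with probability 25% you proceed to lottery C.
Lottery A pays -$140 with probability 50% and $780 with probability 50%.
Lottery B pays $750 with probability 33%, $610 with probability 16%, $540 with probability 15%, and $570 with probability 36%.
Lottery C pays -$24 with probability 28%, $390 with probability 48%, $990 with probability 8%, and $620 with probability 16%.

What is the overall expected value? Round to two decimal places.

EV(A) = 0.5 × (-140) + 0.5 × 780 = -70 + 390 = 320
EV(B) = 0.33 × 750 + 0.16 × 610 + 0.15 × 540 + 0.36 × 570 = 247.5 + 97.6 + 81 + 205.2 = 631.3
EV(C) = 0.28 × (-24) + 0.48 × 390 + 0.08 × 990 + 0.16 × 620 = -6.72 + 187.2 + 79.2 + 99.2 = 358.88
Overall = 0.125 × 320 + 0.625 × 631.3 + 0.25 × 358.88 = 40 + 394.5625 + 89.72 = 524.2825

$524.28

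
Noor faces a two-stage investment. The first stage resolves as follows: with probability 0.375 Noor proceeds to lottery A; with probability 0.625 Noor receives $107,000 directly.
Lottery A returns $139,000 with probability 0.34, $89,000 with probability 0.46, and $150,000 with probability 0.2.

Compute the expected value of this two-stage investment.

EV(A) = 0.34 × 139000 + 0.46 × 89000 + 0.2 × 150000 = 47260 + 40940 + 30000 = 118200
Branch B: 107000 (certain)
Overall = 0.375 × 118200 + 0.625 × 107000 = 44325 + 66875 = 111200

$111,200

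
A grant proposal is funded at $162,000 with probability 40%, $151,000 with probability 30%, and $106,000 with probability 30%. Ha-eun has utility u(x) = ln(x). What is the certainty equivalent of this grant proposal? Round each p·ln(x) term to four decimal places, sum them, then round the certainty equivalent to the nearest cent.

E[u] = 0.4·ln(162000) + 0.3·ln(151000) + 0.3·ln(106000) = 4.7981 + 3.5775 + 3.4714 = 11.8470
CE = e^11.8470 ≈ 139664.72

$139,664.72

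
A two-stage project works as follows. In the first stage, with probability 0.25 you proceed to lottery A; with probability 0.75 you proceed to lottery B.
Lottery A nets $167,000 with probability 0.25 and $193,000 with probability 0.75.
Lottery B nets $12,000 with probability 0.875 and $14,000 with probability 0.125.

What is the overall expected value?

$55,812.50

EV(A) = 0.25 × 167000 + 0.75 × 193000 = 41750 + 144750 = 186500
EV(B) = 0.875 × 12000 + 0.125 × 14000 = 10500 + 1750 = 12250
Overall = 0.25 × 186500 + 0.75 × 12250 = 46625 + 9187.5 = 55812.5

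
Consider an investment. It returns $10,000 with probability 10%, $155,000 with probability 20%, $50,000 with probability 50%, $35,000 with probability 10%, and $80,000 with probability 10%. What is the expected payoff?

EV = 0.1 × 10000 + 0.2 × 155000 + 0.5 × 50000 + 0.1 × 35000 + 0.1 × 80000 = 1000 + 31000 + 25000 + 3500 + 8000 = 68500

$68,500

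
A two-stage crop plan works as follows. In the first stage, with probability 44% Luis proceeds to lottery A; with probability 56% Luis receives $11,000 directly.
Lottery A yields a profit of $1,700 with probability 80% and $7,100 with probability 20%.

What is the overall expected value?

$7,383.20

EV(A) = 0.8 × 1700 + 0.2 × 7100 = 1360 + 1420 = 2780
Branch B: 11000 (certain)
Overall = 0.44 × 2780 + 0.56 × 11000 = 1223.2 + 6160 = 7383.2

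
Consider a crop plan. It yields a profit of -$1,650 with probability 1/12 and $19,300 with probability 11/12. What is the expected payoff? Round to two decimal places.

EV = 1/12 × (-1650) + 11/12 × 19300 = -137.5 + 17691.6667 = 17554.1667

$17,554.17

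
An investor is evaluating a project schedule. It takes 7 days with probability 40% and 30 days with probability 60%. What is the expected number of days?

EV = 0.4 × 7 + 0.6 × 30 = 2.8 + 18 = 20.8

20.8 days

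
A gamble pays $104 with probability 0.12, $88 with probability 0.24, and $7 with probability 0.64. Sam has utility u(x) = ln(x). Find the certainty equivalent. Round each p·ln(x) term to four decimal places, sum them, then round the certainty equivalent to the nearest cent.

E[u] = 0.12·ln(104) + 0.24·ln(88) + 0.64·ln(7) = 0.5573 + 1.0746 + 1.2454 = 2.8773
CE = e^2.8773 ≈ 17.77

$17.77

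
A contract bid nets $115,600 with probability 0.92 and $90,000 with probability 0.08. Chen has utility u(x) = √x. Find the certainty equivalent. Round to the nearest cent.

E[u] = 0.92·√115600 + 0.08·√90000 = 0.92·340 + 0.08·300 = 336.8
CE = (336.8)² = 113434.24

$113,434.24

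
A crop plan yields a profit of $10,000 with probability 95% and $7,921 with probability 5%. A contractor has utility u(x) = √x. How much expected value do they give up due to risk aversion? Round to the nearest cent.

E[u] = 0.95·√10000 + 0.05·√7921 = 0.95·100 + 0.05·89 = 99.45
CE = (99.45)² = 9890.3025
Risk premium = EV − CE = 9896.05 − 9890.3025 = 5.7475

$5.75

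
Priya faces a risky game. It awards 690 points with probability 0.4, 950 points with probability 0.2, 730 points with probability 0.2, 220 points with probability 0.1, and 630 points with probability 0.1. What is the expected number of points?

EV = 0.4 × 690 + 0.2 × 950 + 0.2 × 730 + 0.1 × 220 + 0.1 × 630 = 276 + 190 + 146 + 22 + 63 = 697

697 points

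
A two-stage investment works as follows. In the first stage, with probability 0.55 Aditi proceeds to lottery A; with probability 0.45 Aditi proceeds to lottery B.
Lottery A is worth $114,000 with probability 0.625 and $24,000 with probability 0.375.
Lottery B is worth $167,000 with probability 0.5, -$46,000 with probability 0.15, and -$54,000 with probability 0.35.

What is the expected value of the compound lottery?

EV(A) = 0.625 × 114000 + 0.375 × 24000 = 71250 + 9000 = 80250
EV(B) = 0.5 × 167000 + 0.15 × (-46000) + 0.35 × (-54000) = 83500 − 6900 − 18900 = 57700
Overall = 0.55 × 80250 + 0.45 × 57700 = 44137.5 + 25965 = 70102.5

$70,102.50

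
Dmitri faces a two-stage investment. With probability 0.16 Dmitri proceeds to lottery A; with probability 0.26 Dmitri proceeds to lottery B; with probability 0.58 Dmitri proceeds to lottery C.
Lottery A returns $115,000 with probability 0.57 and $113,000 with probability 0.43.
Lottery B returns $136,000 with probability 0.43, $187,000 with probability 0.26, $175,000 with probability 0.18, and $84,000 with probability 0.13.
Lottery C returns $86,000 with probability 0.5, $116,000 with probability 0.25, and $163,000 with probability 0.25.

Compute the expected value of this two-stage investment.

EV(A) = 0.57 × 115000 + 0.43 × 113000 = 65550 + 48590 = 114140
EV(B) = 0.43 × 136000 + 0.26 × 187000 + 0.18 × 175000 + 0.13 × 84000 = 58480 + 48620 + 31500 + 10920 = 149520
EV(C) = 0.5 × 86000 + 0.25 × 116000 + 0.25 × 163000 = 43000 + 29000 + 40750 = 112750
Overall = 0.16 × 114140 + 0.26 × 149520 + 0.58 × 112750 = 18262.4 + 38875.2 + 65395 = 122532.6

$122,532.60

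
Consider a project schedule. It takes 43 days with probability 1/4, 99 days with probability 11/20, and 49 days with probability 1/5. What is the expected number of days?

EV = 1/4 × 43 + 11/20 × 99 + 1/5 × 49 = 10.75 + 54.45 + 9.8 = 75

75 days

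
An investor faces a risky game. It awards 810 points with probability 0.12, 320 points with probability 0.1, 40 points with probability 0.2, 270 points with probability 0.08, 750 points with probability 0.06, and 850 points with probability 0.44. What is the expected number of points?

EV = 0.12 × 810 + 0.1 × 320 + 0.2 × 40 + 0.08 × 270 + 0.06 × 750 + 0.44 × 850 = 97.2 + 32 + 8 + 21.6 + 45 + 374 = 577.8

577.8 points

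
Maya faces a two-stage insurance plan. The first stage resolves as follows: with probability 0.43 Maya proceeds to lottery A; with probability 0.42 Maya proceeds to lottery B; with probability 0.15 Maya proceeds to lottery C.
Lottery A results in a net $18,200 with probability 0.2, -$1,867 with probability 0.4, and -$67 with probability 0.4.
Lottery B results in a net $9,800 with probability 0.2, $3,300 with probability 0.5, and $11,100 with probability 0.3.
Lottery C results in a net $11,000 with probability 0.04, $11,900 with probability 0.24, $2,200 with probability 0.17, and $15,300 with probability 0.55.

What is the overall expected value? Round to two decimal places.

$5,960.10

EV(A) = 0.2 × 18200 + 0.4 × (-1867) + 0.4 × (-67) = 3640 − 746.8 − 26.8 = 2866.4
EV(B) = 0.2 × 9800 + 0.5 × 3300 + 0.3 × 11100 = 1960 + 1650 + 3330 = 6940
EV(C) = 0.04 × 11000 + 0.24 × 11900 + 0.17 × 2200 + 0.55 × 15300 = 440 + 2856 + 374 + 8415 = 12085
Overall = 0.43 × 2866.4 + 0.42 × 6940 + 0.15 × 12085 = 1232.552 + 2914.8 + 1812.75 = 5960.102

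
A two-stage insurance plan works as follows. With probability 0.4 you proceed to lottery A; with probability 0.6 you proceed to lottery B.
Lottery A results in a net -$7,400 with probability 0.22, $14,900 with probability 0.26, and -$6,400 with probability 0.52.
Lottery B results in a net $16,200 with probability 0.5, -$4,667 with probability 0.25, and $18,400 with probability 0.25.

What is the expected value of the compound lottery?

$6,487.15

EV(A) = 0.22 × (-7400) + 0.26 × 14900 + 0.52 × (-6400) = -1628 + 3874 − 3328 = -1082
EV(B) = 0.5 × 16200 + 0.25 × (-4667) + 0.25 × 18400 = 8100 − 1166.75 + 4600 = 11533.25
Overall = 0.4 × (-1082) + 0.6 × 11533.25 = -432.8 + 6919.95 = 6487.15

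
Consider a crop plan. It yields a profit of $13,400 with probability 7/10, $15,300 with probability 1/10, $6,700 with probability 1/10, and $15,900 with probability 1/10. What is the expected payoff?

$13,170

EV = 7/10 × 13400 + 1/10 × 15300 + 1/10 × 6700 + 1/10 × 15900 = 9380 + 1530 + 670 + 1590 = 13170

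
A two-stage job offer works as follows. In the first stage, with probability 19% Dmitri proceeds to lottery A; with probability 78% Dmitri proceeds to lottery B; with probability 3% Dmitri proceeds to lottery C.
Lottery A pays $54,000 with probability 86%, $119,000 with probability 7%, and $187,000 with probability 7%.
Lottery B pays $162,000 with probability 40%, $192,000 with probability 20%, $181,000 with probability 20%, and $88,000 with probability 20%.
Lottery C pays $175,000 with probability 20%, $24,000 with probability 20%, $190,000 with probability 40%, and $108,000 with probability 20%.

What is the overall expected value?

$139,475.40

EV(A) = 0.86 × 54000 + 0.07 × 119000 + 0.07 × 187000 = 46440 + 8330 + 13090 = 67860
EV(B) = 0.4 × 162000 + 0.2 × 192000 + 0.2 × 181000 + 0.2 × 88000 = 64800 + 38400 + 36200 + 17600 = 157000
EV(C) = 0.2 × 175000 + 0.2 × 24000 + 0.4 × 190000 + 0.2 × 108000 = 35000 + 4800 + 76000 + 21600 = 137400
Overall = 0.19 × 67860 + 0.78 × 157000 + 0.03 × 137400 = 12893.4 + 122460 + 4122 = 139475.4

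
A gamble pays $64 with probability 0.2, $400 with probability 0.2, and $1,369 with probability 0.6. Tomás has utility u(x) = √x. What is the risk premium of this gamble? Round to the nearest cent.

E[u] = 0.2·√64 + 0.2·√400 + 0.6·√1369 = 0.2·8 + 0.2·20 + 0.6·37 = 27.8
CE = (27.8)² = 772.84
Risk premium = EV − CE = 914.2 − 772.84 = 141.36

$141.36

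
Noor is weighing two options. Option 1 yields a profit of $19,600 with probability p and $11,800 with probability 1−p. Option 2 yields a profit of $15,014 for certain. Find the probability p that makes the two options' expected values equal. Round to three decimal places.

p = 0.412

p·19600 + (1−p)·11800 = 15014
7800p + 11800 = 15014
p = (15014 − 11800) / 7800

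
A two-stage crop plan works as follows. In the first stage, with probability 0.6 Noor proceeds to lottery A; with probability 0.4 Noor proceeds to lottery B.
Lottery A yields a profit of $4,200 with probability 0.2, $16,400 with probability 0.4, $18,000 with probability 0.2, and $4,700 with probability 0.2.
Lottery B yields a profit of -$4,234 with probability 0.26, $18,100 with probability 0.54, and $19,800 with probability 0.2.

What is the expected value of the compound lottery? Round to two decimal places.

EV(A) = 0.2 × 4200 + 0.4 × 16400 + 0.2 × 18000 + 0.2 × 4700 = 840 + 6560 + 3600 + 940 = 11940
EV(B) = 0.26 × (-4234) + 0.54 × 18100 + 0.2 × 19800 = -1100.84 + 9774 + 3960 = 12633.16
Overall = 0.6 × 11940 + 0.4 × 12633.16 = 7164 + 5053.264 = 12217.264

$12,217.26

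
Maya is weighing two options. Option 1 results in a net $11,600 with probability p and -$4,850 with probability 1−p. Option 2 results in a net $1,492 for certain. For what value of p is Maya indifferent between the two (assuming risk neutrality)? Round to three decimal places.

p = 0.386

p·11600 + (1−p)·(-4850) = 1492
16450p − 4850 = 1492
p = (1492 + 4850) / 16450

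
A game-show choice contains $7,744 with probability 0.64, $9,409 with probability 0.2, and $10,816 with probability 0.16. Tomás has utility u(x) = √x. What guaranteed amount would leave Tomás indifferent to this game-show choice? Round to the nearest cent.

$8,530.37

E[u] = 0.64·√7744 + 0.2·√9409 + 0.16·√10816 = 0.64·88 + 0.2·97 + 0.16·104 = 92.36
CE = (92.36)² = 8530.3696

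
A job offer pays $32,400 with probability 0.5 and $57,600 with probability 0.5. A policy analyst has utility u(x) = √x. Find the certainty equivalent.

$44,100

E[u] = 0.5·√32400 + 0.5·√57600 = 0.5·180 + 0.5·240 = 210
CE = (210)² = 44100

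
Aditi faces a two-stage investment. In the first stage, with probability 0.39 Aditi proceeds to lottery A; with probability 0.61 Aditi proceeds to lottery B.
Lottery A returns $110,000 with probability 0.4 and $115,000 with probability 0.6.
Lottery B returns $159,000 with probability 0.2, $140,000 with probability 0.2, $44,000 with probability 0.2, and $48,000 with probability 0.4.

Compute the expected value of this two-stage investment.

$97,628

EV(A) = 0.4 × 110000 + 0.6 × 115000 = 44000 + 69000 = 113000
EV(B) = 0.2 × 159000 + 0.2 × 140000 + 0.2 × 44000 + 0.4 × 48000 = 31800 + 28000 + 8800 + 19200 = 87800
Overall = 0.39 × 113000 + 0.61 × 87800 = 44070 + 53558 = 97628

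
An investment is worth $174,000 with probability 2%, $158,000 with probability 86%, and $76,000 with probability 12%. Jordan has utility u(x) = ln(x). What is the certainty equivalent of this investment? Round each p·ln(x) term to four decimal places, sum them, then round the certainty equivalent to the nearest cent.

E[u] = 0.02·ln(174000) + 0.86·ln(158000) + 0.12·ln(76000) = 0.2413 + 10.2945 + 1.3486 = 11.8844
CE = e^11.8844 ≈ 144987.09

$144,987.09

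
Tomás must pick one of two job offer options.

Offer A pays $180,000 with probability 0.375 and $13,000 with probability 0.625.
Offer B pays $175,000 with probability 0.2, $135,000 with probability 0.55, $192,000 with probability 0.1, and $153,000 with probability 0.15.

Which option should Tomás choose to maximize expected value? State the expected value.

Offer A = 0.375 × 180000 + 0.625 × 13000 = 67500 + 8125 = 75625
Offer B = 0.2 × 175000 + 0.55 × 135000 + 0.1 × 192000 + 0.15 × 153000 = 35000 + 74250 + 19200 + 22950 = 151400

Offer B ($151,400)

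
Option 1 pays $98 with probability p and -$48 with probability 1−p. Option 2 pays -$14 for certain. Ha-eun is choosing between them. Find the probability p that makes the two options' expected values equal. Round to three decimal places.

p = 0.233

p·98 + (1−p)·(-48) = -14
146p − 48 = -14
p = (-14 + 48) / 146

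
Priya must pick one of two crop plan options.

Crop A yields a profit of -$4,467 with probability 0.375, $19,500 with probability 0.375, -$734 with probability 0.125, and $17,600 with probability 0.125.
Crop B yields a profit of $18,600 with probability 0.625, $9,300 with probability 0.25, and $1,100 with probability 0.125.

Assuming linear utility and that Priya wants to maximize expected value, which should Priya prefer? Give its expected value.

Crop B ($14,087.50)

Crop A = 0.375 × (-4467) + 0.375 × 19500 + 0.125 × (-734) + 0.125 × 17600 = -1675.125 + 7312.5 − 91.75 + 2200 = 7745.625
Crop B = 0.625 × 18600 + 0.25 × 9300 + 0.125 × 1100 = 11625 + 2325 + 137.5 = 14087.5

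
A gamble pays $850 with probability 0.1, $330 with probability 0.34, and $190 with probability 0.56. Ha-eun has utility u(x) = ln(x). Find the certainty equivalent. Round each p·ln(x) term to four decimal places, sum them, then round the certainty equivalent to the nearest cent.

E[u] = 0.1·ln(850) + 0.34·ln(330) + 0.56·ln(190) = 0.6745 + 1.9717 + 2.9383 = 5.5845
CE = e^5.5845 ≈ 266.27

$266.27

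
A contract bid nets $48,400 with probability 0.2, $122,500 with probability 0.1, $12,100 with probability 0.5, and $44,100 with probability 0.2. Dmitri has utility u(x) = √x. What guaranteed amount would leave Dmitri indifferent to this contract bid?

$30,976

E[u] = 0.2·√48400 + 0.1·√122500 + 0.5·√12100 + 0.2·√44100 = 0.2·220 + 0.1·350 + 0.5·110 + 0.2·210 = 176
CE = (176)² = 30976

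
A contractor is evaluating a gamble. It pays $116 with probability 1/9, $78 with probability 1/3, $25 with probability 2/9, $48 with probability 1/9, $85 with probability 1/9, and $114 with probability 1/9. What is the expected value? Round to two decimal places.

EV = 1/9 × 116 + 1/3 × 78 + 2/9 × 25 + 1/9 × 48 + 1/9 × 85 + 1/9 × 114 = 12.8889 + 26 + 5.5556 + 5.3333 + 9.4444 + 12.6667 = 71.8889

$71.89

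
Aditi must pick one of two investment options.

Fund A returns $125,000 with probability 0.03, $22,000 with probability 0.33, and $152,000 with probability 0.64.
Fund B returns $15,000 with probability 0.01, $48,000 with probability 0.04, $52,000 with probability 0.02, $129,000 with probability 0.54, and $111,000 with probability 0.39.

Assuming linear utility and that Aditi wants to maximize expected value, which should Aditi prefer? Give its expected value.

Fund B ($116,060)

Fund A = 0.03 × 125000 + 0.33 × 22000 + 0.64 × 152000 = 3750 + 7260 + 97280 = 108290
Fund B = 0.01 × 15000 + 0.04 × 48000 + 0.02 × 52000 + 0.54 × 129000 + 0.39 × 111000 = 150 + 1920 + 1040 + 69660 + 43290 = 116060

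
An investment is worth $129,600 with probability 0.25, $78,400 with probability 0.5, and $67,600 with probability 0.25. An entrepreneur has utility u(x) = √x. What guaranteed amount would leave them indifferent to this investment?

$87,025

E[u] = 0.25·√129600 + 0.5·√78400 + 0.25·√67600 = 0.25·360 + 0.5·280 + 0.25·260 = 295
CE = (295)² = 87025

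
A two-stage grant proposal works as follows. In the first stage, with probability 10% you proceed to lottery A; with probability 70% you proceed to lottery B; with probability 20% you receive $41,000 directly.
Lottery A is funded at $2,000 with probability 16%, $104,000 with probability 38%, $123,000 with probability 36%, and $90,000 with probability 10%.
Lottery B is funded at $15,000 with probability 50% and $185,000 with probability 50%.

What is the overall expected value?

EV(A) = 0.16 × 2000 + 0.38 × 104000 + 0.36 × 123000 + 0.1 × 90000 = 320 + 39520 + 44280 + 9000 = 93120
EV(B) = 0.5 × 15000 + 0.5 × 185000 = 7500 + 92500 = 100000
Branch C: 41000 (certain)
Overall = 0.1 × 93120 + 0.7 × 100000 + 0.2 × 41000 = 9312 + 70000 + 8200 = 87512

$87,512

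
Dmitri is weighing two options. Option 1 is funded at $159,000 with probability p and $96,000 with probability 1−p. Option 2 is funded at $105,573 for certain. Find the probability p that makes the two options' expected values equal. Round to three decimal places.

p = 0.152

p·159000 + (1−p)·96000 = 105573
63000p + 96000 = 105573
p = (105573 − 96000) / 63000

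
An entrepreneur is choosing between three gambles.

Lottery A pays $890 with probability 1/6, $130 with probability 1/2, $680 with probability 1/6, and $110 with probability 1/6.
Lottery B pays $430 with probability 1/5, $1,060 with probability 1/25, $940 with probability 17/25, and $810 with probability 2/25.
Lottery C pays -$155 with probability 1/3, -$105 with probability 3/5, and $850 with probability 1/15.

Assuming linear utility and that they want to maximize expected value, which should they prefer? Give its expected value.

Lottery B ($832.40)

Lottery A = 1/6 × 890 + 1/2 × 130 + 1/6 × 680 + 1/6 × 110 = 148.3333 + 65 + 113.3333 + 18.3333 = 345
Lottery B = 1/5 × 430 + 1/25 × 1060 + 17/25 × 940 + 2/25 × 810 = 86 + 42.4 + 639.2 + 64.8 = 832.4
Lottery C = 1/3 × (-155) + 3/5 × (-105) + 1/15 × 850 = -51.6667 − 63 + 56.6667 = -58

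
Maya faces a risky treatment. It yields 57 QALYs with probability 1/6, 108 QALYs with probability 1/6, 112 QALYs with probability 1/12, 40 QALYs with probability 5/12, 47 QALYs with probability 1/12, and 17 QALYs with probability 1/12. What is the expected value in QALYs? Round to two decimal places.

EV = 1/6 × 57 + 1/6 × 108 + 1/12 × 112 + 5/12 × 40 + 1/12 × 47 + 1/12 × 17 = 9.5 + 18 + 9.3333 + 16.6667 + 3.9167 + 1.4167 = 58.8333

58.83 QALYs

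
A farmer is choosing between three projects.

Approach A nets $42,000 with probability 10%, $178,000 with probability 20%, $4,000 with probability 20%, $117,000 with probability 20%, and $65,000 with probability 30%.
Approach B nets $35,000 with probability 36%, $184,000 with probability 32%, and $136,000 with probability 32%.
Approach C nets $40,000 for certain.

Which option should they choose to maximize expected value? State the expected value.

Approach B ($115,000)

Approach A = 0.1 × 42000 + 0.2 × 178000 + 0.2 × 4000 + 0.2 × 117000 + 0.3 × 65000 = 4200 + 35600 + 800 + 23400 + 19500 = 83500
Approach B = 0.36 × 35000 + 0.32 × 184000 + 0.32 × 136000 = 12600 + 58880 + 43520 = 115000
Approach C: 40000 (certain)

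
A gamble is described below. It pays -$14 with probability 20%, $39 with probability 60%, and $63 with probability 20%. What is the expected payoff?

EV = 0.2 × (-14) + 0.6 × 39 + 0.2 × 63 = -2.8 + 23.4 + 12.6 = 33.2

$33.20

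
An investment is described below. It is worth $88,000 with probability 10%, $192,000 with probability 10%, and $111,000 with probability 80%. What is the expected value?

$116,800

EV = 0.1 × 88000 + 0.1 × 192000 + 0.8 × 111000 = 8800 + 19200 + 88800 = 116800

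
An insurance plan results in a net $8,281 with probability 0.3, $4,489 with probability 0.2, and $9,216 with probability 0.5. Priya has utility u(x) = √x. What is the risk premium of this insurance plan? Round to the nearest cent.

$122.41

E[u] = 0.3·√8281 + 0.2·√4489 + 0.5·√9216 = 0.3·91 + 0.2·67 + 0.5·96 = 88.7
CE = (88.7)² = 7867.69
Risk premium = EV − CE = 7990.1 − 7867.69 = 122.41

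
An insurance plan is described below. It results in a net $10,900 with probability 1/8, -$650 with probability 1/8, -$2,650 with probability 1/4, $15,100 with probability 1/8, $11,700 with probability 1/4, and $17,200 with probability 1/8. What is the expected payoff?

$7,581.25

EV = 1/8 × 10900 + 1/8 × (-650) + 1/4 × (-2650) + 1/8 × 15100 + 1/4 × 11700 + 1/8 × 17200 = 1362.5 − 81.25 − 662.5 + 1887.5 + 2925 + 2150 = 7581.25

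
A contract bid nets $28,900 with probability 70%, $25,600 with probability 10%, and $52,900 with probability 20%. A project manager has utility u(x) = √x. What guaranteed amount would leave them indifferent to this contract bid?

E[u] = 0.7·√28900 + 0.1·√25600 + 0.2·√52900 = 0.7·170 + 0.1·160 + 0.2·230 = 181
CE = (181)² = 32761

$32,761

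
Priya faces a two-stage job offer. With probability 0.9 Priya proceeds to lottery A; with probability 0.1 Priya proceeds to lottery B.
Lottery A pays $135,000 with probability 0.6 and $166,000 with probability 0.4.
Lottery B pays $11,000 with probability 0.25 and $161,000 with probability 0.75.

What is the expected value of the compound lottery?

$145,010

EV(A) = 0.6 × 135000 + 0.4 × 166000 = 81000 + 66400 = 147400
EV(B) = 0.25 × 11000 + 0.75 × 161000 = 2750 + 120750 = 123500
Overall = 0.9 × 147400 + 0.1 × 123500 = 132660 + 12350 = 145010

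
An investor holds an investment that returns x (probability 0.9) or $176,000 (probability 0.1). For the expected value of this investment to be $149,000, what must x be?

x = $146,000

0.9·x + 0.1·176000 = 149000
0.9·x = 149000 − 17600 = 131400
x = 131400 / 0.9 = 146000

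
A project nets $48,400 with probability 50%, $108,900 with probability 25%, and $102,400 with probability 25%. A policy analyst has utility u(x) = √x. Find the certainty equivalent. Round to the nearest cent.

E[u] = 0.5·√48400 + 0.25·√108900 + 0.25·√102400 = 0.5·220 + 0.25·330 + 0.25·320 = 272.5
CE = (272.5)² = 74256.25

$74,256.25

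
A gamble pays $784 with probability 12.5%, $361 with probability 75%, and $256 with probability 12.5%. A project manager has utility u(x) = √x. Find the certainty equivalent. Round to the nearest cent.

E[u] = 0.125·√784 + 0.75·√361 + 0.125·√256 = 0.125·28 + 0.75·19 + 0.125·16 = 19.75
CE = (19.75)² = 390.0625

$390.06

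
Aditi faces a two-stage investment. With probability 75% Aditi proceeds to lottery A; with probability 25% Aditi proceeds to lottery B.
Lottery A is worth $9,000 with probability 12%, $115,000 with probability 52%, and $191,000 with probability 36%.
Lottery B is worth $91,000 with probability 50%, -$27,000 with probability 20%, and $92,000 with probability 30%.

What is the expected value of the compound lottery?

EV(A) = 0.12 × 9000 + 0.52 × 115000 + 0.36 × 191000 = 1080 + 59800 + 68760 = 129640
EV(B) = 0.5 × 91000 + 0.2 × (-27000) + 0.3 × 92000 = 45500 − 5400 + 27600 = 67700
Overall = 0.75 × 129640 + 0.25 × 67700 = 97230 + 16925 = 114155

$114,155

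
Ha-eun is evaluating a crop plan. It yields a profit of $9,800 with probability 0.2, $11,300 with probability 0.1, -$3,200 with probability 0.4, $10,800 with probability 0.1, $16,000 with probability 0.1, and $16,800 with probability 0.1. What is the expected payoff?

EV = 0.2 × 9800 + 0.1 × 11300 + 0.4 × (-3200) + 0.1 × 10800 + 0.1 × 16000 + 0.1 × 16800 = 1960 + 1130 − 1280 + 1080 + 1600 + 1680 = 6170

$6,170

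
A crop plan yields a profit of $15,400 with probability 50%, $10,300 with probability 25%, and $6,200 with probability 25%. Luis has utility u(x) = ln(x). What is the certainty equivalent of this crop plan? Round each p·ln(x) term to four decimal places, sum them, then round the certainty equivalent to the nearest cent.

E[u] = 0.5·ln(15400) + 0.25·ln(10300) + 0.25·ln(6200) = 4.8211 + 2.3100 + 2.1831 = 9.3142
CE = e^9.3142 ≈ 11094.45

$11,094.45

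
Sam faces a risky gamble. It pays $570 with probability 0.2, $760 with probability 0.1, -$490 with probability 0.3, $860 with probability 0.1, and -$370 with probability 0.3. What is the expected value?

$18

EV = 0.2 × 570 + 0.1 × 760 + 0.3 × (-490) + 0.1 × 860 + 0.3 × (-370) = 114 + 76 − 147 + 86 − 111 = 18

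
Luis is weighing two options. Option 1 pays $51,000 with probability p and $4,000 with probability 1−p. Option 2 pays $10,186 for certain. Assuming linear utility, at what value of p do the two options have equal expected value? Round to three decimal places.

p = 0.132

p·51000 + (1−p)·4000 = 10186
47000p + 4000 = 10186
p = (10186 − 4000) / 47000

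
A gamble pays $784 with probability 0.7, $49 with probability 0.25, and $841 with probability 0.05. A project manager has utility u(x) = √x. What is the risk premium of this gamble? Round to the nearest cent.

E[u] = 0.7·√784 + 0.25·√49 + 0.05·√841 = 0.7·28 + 0.25·7 + 0.05·29 = 22.8
CE = (22.8)² = 519.84
Risk premium = EV − CE = 603.1 − 519.84 = 83.26

$83.26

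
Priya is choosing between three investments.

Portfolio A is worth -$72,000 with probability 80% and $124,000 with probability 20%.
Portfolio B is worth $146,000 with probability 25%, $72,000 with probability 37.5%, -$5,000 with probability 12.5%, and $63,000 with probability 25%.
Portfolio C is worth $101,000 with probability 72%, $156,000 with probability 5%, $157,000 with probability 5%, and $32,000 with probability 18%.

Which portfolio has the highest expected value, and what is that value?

Portfolio A = 0.8 × (-72000) + 0.2 × 124000 = -57600 + 24800 = -32800
Portfolio B = 0.25 × 146000 + 0.375 × 72000 + 0.125 × (-5000) + 0.25 × 63000 = 36500 + 27000 − 625 + 15750 = 78625
Portfolio C = 0.72 × 101000 + 0.05 × 156000 + 0.05 × 157000 + 0.18 × 32000 = 72720 + 7800 + 7850 + 5760 = 94130

Portfolio C ($94,130)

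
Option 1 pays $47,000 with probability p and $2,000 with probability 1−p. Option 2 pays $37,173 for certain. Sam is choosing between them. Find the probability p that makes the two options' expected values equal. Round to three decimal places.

p = 0.782

p·47000 + (1−p)·2000 = 37173
45000p + 2000 = 37173
p = (37173 − 2000) / 45000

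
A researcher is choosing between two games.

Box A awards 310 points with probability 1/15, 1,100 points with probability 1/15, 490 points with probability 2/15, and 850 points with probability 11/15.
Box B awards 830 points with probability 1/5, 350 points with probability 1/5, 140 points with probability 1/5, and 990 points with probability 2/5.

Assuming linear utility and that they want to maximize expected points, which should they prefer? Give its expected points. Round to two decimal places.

Box A = 1/15 × 310 + 1/15 × 1100 + 2/15 × 490 + 11/15 × 850 = 20.6667 + 73.3333 + 65.3333 + 623.3333 = 782.6667
Box B = 1/5 × 830 + 1/5 × 350 + 1/5 × 140 + 2/5 × 990 = 166 + 70 + 28 + 396 = 660

Box A (782.67 points)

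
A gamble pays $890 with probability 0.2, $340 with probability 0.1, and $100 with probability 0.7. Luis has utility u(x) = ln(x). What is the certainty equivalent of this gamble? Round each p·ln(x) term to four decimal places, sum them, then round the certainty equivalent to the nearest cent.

$174.98

E[u] = 0.2·ln(890) + 0.1·ln(340) + 0.7·ln(100) = 1.3582 + 0.5829 + 3.2236 = 5.1647
CE = e^5.1647 ≈ 174.98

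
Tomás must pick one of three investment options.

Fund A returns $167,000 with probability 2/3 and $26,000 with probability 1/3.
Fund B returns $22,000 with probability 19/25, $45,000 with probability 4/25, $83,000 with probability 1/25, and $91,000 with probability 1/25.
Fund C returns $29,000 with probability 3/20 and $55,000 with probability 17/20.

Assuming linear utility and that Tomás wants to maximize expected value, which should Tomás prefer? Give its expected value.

Fund A ($120,000)

Fund A = 2/3 × 167000 + 1/3 × 26000 = 111333.3333 + 8666.6667 = 120000
Fund B = 19/25 × 22000 + 4/25 × 45000 + 1/25 × 83000 + 1/25 × 91000 = 16720 + 7200 + 3320 + 3640 = 30880
Fund C = 3/20 × 29000 + 17/20 × 55000 = 4350 + 46750 = 51100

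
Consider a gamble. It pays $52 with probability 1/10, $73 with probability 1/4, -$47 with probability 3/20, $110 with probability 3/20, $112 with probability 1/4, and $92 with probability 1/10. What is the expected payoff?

EV = 1/10 × 52 + 1/4 × 73 + 3/20 × (-47) + 3/20 × 110 + 1/4 × 112 + 1/10 × 92 = 5.2 + 18.25 − 7.05 + 16.5 + 28 + 9.2 = 70.1

$70.10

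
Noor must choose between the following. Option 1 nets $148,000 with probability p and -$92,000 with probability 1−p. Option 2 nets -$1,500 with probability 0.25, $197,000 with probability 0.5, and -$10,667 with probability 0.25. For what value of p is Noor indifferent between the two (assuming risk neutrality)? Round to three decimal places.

p = 0.781

EV(Option 2) = 0.25 × (-1500) + 0.5 × 197000 + 0.25 × (-10667) = -375 + 98500 − 2666.75 = 95458.25
p·148000 + (1−p)·(-92000) = 95458.25
240000p − 92000 = 95458.25
p = (95458.25 + 92000) / 240000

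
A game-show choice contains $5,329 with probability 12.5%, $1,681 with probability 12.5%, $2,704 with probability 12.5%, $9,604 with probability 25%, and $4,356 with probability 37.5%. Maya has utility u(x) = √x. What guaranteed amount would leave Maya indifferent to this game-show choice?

$4,900

E[u] = 0.125·√5329 + 0.125·√1681 + 0.125·√2704 + 0.25·√9604 + 0.375·√4356 = 0.125·73 + 0.125·41 + 0.125·52 + 0.25·98 + 0.375·66 = 70
CE = (70)² = 4900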